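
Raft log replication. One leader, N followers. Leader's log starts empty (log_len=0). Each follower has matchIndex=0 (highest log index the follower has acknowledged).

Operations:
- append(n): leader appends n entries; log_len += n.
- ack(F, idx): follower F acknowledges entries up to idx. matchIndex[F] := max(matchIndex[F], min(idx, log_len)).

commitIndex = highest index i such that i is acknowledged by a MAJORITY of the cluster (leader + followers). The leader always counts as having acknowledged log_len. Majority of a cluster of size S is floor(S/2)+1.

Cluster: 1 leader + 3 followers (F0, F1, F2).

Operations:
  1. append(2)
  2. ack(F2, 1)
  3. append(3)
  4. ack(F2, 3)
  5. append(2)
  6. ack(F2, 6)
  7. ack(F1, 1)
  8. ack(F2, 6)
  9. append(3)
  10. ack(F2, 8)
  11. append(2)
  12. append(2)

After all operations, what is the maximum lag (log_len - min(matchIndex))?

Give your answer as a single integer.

Answer: 14

Derivation:
Op 1: append 2 -> log_len=2
Op 2: F2 acks idx 1 -> match: F0=0 F1=0 F2=1; commitIndex=0
Op 3: append 3 -> log_len=5
Op 4: F2 acks idx 3 -> match: F0=0 F1=0 F2=3; commitIndex=0
Op 5: append 2 -> log_len=7
Op 6: F2 acks idx 6 -> match: F0=0 F1=0 F2=6; commitIndex=0
Op 7: F1 acks idx 1 -> match: F0=0 F1=1 F2=6; commitIndex=1
Op 8: F2 acks idx 6 -> match: F0=0 F1=1 F2=6; commitIndex=1
Op 9: append 3 -> log_len=10
Op 10: F2 acks idx 8 -> match: F0=0 F1=1 F2=8; commitIndex=1
Op 11: append 2 -> log_len=12
Op 12: append 2 -> log_len=14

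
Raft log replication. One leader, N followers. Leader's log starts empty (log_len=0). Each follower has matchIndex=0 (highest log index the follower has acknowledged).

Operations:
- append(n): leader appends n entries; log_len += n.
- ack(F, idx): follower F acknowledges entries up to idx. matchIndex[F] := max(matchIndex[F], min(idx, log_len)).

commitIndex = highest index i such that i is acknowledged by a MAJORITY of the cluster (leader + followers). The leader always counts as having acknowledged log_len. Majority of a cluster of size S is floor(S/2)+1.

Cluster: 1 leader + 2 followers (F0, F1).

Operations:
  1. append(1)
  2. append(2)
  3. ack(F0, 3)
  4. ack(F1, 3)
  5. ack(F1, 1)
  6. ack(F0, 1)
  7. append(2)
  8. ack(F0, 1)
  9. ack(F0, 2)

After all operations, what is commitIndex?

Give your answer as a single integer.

Op 1: append 1 -> log_len=1
Op 2: append 2 -> log_len=3
Op 3: F0 acks idx 3 -> match: F0=3 F1=0; commitIndex=3
Op 4: F1 acks idx 3 -> match: F0=3 F1=3; commitIndex=3
Op 5: F1 acks idx 1 -> match: F0=3 F1=3; commitIndex=3
Op 6: F0 acks idx 1 -> match: F0=3 F1=3; commitIndex=3
Op 7: append 2 -> log_len=5
Op 8: F0 acks idx 1 -> match: F0=3 F1=3; commitIndex=3
Op 9: F0 acks idx 2 -> match: F0=3 F1=3; commitIndex=3

Answer: 3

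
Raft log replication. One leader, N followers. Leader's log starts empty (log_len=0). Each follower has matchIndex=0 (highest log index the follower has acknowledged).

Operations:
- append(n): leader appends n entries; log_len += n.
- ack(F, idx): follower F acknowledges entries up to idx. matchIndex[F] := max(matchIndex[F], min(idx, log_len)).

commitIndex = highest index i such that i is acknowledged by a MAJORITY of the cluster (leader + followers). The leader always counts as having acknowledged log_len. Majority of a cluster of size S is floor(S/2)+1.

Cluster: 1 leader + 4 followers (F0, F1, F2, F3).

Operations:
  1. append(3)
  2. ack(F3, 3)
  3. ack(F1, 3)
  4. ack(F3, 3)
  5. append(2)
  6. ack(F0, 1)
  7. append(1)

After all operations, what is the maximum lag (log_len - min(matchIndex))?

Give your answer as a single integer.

Op 1: append 3 -> log_len=3
Op 2: F3 acks idx 3 -> match: F0=0 F1=0 F2=0 F3=3; commitIndex=0
Op 3: F1 acks idx 3 -> match: F0=0 F1=3 F2=0 F3=3; commitIndex=3
Op 4: F3 acks idx 3 -> match: F0=0 F1=3 F2=0 F3=3; commitIndex=3
Op 5: append 2 -> log_len=5
Op 6: F0 acks idx 1 -> match: F0=1 F1=3 F2=0 F3=3; commitIndex=3
Op 7: append 1 -> log_len=6

Answer: 6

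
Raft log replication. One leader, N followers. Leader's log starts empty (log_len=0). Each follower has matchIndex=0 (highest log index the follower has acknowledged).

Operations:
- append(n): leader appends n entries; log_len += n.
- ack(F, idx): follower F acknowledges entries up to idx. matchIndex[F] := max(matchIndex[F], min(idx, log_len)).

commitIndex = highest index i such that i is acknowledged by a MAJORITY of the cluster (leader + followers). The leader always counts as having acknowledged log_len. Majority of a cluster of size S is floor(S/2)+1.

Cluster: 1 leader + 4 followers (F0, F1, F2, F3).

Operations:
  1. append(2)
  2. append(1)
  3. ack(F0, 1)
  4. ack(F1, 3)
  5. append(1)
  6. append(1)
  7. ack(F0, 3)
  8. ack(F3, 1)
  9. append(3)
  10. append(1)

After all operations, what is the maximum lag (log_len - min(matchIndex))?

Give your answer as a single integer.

Answer: 9

Derivation:
Op 1: append 2 -> log_len=2
Op 2: append 1 -> log_len=3
Op 3: F0 acks idx 1 -> match: F0=1 F1=0 F2=0 F3=0; commitIndex=0
Op 4: F1 acks idx 3 -> match: F0=1 F1=3 F2=0 F3=0; commitIndex=1
Op 5: append 1 -> log_len=4
Op 6: append 1 -> log_len=5
Op 7: F0 acks idx 3 -> match: F0=3 F1=3 F2=0 F3=0; commitIndex=3
Op 8: F3 acks idx 1 -> match: F0=3 F1=3 F2=0 F3=1; commitIndex=3
Op 9: append 3 -> log_len=8
Op 10: append 1 -> log_len=9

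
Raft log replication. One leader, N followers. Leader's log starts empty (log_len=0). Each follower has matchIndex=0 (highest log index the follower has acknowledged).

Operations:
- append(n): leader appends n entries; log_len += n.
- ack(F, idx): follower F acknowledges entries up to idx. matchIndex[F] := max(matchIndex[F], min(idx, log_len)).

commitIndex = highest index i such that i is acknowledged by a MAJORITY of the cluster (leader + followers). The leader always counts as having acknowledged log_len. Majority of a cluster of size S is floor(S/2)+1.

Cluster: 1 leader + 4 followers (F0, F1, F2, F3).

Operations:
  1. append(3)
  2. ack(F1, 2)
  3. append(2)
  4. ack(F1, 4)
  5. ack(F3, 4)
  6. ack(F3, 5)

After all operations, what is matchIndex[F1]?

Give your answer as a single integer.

Op 1: append 3 -> log_len=3
Op 2: F1 acks idx 2 -> match: F0=0 F1=2 F2=0 F3=0; commitIndex=0
Op 3: append 2 -> log_len=5
Op 4: F1 acks idx 4 -> match: F0=0 F1=4 F2=0 F3=0; commitIndex=0
Op 5: F3 acks idx 4 -> match: F0=0 F1=4 F2=0 F3=4; commitIndex=4
Op 6: F3 acks idx 5 -> match: F0=0 F1=4 F2=0 F3=5; commitIndex=4

Answer: 4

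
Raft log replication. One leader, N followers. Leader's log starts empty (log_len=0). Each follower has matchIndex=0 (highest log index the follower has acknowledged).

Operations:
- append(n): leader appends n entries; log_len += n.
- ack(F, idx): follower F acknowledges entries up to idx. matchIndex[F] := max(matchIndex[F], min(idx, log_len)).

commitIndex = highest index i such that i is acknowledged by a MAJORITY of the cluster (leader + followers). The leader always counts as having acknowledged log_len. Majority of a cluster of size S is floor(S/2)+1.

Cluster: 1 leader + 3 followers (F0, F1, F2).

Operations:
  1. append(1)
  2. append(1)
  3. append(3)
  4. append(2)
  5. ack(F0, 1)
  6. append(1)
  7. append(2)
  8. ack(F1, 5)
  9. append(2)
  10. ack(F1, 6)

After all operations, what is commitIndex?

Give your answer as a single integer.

Op 1: append 1 -> log_len=1
Op 2: append 1 -> log_len=2
Op 3: append 3 -> log_len=5
Op 4: append 2 -> log_len=7
Op 5: F0 acks idx 1 -> match: F0=1 F1=0 F2=0; commitIndex=0
Op 6: append 1 -> log_len=8
Op 7: append 2 -> log_len=10
Op 8: F1 acks idx 5 -> match: F0=1 F1=5 F2=0; commitIndex=1
Op 9: append 2 -> log_len=12
Op 10: F1 acks idx 6 -> match: F0=1 F1=6 F2=0; commitIndex=1

Answer: 1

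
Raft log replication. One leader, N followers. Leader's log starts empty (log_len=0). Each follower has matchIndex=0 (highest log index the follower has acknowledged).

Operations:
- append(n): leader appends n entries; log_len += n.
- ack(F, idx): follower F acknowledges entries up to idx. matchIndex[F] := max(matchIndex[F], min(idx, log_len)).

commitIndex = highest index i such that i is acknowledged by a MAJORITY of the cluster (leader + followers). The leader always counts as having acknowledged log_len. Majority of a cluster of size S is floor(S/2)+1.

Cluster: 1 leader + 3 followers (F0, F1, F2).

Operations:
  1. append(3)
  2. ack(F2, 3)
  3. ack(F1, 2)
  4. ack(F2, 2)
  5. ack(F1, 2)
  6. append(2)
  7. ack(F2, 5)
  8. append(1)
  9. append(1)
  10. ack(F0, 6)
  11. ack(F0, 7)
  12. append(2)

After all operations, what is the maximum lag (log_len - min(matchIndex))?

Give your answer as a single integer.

Op 1: append 3 -> log_len=3
Op 2: F2 acks idx 3 -> match: F0=0 F1=0 F2=3; commitIndex=0
Op 3: F1 acks idx 2 -> match: F0=0 F1=2 F2=3; commitIndex=2
Op 4: F2 acks idx 2 -> match: F0=0 F1=2 F2=3; commitIndex=2
Op 5: F1 acks idx 2 -> match: F0=0 F1=2 F2=3; commitIndex=2
Op 6: append 2 -> log_len=5
Op 7: F2 acks idx 5 -> match: F0=0 F1=2 F2=5; commitIndex=2
Op 8: append 1 -> log_len=6
Op 9: append 1 -> log_len=7
Op 10: F0 acks idx 6 -> match: F0=6 F1=2 F2=5; commitIndex=5
Op 11: F0 acks idx 7 -> match: F0=7 F1=2 F2=5; commitIndex=5
Op 12: append 2 -> log_len=9

Answer: 7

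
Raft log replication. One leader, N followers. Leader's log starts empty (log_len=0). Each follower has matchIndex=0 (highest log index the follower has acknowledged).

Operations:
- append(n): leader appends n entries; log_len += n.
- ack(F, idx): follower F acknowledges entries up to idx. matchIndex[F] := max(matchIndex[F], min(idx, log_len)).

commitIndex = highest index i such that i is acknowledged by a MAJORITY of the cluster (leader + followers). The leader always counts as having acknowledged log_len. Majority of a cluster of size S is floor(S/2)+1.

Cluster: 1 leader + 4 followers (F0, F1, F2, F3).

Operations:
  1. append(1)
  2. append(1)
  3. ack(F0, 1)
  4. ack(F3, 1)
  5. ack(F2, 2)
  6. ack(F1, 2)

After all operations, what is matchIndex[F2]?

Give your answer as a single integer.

Answer: 2

Derivation:
Op 1: append 1 -> log_len=1
Op 2: append 1 -> log_len=2
Op 3: F0 acks idx 1 -> match: F0=1 F1=0 F2=0 F3=0; commitIndex=0
Op 4: F3 acks idx 1 -> match: F0=1 F1=0 F2=0 F3=1; commitIndex=1
Op 5: F2 acks idx 2 -> match: F0=1 F1=0 F2=2 F3=1; commitIndex=1
Op 6: F1 acks idx 2 -> match: F0=1 F1=2 F2=2 F3=1; commitIndex=2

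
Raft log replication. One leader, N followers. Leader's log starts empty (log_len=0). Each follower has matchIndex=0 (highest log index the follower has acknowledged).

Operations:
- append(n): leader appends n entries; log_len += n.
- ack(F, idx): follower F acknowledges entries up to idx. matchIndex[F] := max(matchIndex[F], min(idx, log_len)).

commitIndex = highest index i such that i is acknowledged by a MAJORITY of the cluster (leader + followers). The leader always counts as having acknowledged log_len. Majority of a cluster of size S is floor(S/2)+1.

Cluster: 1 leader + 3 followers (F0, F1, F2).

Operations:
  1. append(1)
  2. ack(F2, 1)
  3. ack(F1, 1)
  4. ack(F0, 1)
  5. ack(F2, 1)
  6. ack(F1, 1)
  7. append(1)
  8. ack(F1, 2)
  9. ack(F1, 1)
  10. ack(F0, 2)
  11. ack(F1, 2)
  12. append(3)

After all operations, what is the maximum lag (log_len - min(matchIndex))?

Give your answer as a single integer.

Op 1: append 1 -> log_len=1
Op 2: F2 acks idx 1 -> match: F0=0 F1=0 F2=1; commitIndex=0
Op 3: F1 acks idx 1 -> match: F0=0 F1=1 F2=1; commitIndex=1
Op 4: F0 acks idx 1 -> match: F0=1 F1=1 F2=1; commitIndex=1
Op 5: F2 acks idx 1 -> match: F0=1 F1=1 F2=1; commitIndex=1
Op 6: F1 acks idx 1 -> match: F0=1 F1=1 F2=1; commitIndex=1
Op 7: append 1 -> log_len=2
Op 8: F1 acks idx 2 -> match: F0=1 F1=2 F2=1; commitIndex=1
Op 9: F1 acks idx 1 -> match: F0=1 F1=2 F2=1; commitIndex=1
Op 10: F0 acks idx 2 -> match: F0=2 F1=2 F2=1; commitIndex=2
Op 11: F1 acks idx 2 -> match: F0=2 F1=2 F2=1; commitIndex=2
Op 12: append 3 -> log_len=5

Answer: 4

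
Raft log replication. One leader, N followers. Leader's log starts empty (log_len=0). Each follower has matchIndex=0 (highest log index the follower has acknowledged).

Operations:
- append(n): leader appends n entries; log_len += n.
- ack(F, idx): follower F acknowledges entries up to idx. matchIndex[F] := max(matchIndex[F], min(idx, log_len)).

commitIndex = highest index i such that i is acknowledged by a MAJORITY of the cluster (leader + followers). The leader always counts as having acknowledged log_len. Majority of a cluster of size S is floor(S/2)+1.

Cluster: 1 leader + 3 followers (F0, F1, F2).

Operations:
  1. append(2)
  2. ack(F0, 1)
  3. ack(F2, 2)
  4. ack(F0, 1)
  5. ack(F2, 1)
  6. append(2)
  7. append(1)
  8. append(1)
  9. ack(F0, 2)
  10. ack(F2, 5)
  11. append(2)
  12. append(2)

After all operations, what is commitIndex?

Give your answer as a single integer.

Op 1: append 2 -> log_len=2
Op 2: F0 acks idx 1 -> match: F0=1 F1=0 F2=0; commitIndex=0
Op 3: F2 acks idx 2 -> match: F0=1 F1=0 F2=2; commitIndex=1
Op 4: F0 acks idx 1 -> match: F0=1 F1=0 F2=2; commitIndex=1
Op 5: F2 acks idx 1 -> match: F0=1 F1=0 F2=2; commitIndex=1
Op 6: append 2 -> log_len=4
Op 7: append 1 -> log_len=5
Op 8: append 1 -> log_len=6
Op 9: F0 acks idx 2 -> match: F0=2 F1=0 F2=2; commitIndex=2
Op 10: F2 acks idx 5 -> match: F0=2 F1=0 F2=5; commitIndex=2
Op 11: append 2 -> log_len=8
Op 12: append 2 -> log_len=10

Answer: 2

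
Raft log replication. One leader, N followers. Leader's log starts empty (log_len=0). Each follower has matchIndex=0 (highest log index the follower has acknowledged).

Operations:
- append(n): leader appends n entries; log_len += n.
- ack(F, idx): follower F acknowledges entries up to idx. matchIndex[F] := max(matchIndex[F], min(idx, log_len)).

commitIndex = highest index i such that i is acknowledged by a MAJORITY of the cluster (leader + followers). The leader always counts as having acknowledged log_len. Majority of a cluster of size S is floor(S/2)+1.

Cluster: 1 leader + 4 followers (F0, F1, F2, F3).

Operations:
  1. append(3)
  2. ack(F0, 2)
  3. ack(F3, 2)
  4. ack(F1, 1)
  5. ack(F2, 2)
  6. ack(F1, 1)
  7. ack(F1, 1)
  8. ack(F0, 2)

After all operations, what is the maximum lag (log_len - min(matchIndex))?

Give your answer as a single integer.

Answer: 2

Derivation:
Op 1: append 3 -> log_len=3
Op 2: F0 acks idx 2 -> match: F0=2 F1=0 F2=0 F3=0; commitIndex=0
Op 3: F3 acks idx 2 -> match: F0=2 F1=0 F2=0 F3=2; commitIndex=2
Op 4: F1 acks idx 1 -> match: F0=2 F1=1 F2=0 F3=2; commitIndex=2
Op 5: F2 acks idx 2 -> match: F0=2 F1=1 F2=2 F3=2; commitIndex=2
Op 6: F1 acks idx 1 -> match: F0=2 F1=1 F2=2 F3=2; commitIndex=2
Op 7: F1 acks idx 1 -> match: F0=2 F1=1 F2=2 F3=2; commitIndex=2
Op 8: F0 acks idx 2 -> match: F0=2 F1=1 F2=2 F3=2; commitIndex=2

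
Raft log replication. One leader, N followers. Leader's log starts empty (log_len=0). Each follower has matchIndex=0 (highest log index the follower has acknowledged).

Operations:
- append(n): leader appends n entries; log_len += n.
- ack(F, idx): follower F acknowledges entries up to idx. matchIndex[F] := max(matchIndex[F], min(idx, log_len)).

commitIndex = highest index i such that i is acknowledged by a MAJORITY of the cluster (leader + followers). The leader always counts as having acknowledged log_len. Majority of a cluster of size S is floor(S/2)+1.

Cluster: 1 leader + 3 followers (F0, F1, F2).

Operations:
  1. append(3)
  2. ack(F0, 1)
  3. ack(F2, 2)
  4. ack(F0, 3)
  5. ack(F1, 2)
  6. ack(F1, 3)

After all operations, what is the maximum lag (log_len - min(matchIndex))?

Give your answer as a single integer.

Answer: 1

Derivation:
Op 1: append 3 -> log_len=3
Op 2: F0 acks idx 1 -> match: F0=1 F1=0 F2=0; commitIndex=0
Op 3: F2 acks idx 2 -> match: F0=1 F1=0 F2=2; commitIndex=1
Op 4: F0 acks idx 3 -> match: F0=3 F1=0 F2=2; commitIndex=2
Op 5: F1 acks idx 2 -> match: F0=3 F1=2 F2=2; commitIndex=2
Op 6: F1 acks idx 3 -> match: F0=3 F1=3 F2=2; commitIndex=3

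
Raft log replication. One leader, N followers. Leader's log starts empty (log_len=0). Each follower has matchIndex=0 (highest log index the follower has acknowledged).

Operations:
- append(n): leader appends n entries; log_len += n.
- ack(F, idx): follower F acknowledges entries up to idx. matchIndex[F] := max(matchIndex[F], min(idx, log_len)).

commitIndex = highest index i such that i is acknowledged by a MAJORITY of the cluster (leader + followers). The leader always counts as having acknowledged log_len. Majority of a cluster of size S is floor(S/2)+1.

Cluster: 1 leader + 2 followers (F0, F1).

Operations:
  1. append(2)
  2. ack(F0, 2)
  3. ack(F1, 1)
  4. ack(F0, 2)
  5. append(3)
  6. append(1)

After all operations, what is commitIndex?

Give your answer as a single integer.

Op 1: append 2 -> log_len=2
Op 2: F0 acks idx 2 -> match: F0=2 F1=0; commitIndex=2
Op 3: F1 acks idx 1 -> match: F0=2 F1=1; commitIndex=2
Op 4: F0 acks idx 2 -> match: F0=2 F1=1; commitIndex=2
Op 5: append 3 -> log_len=5
Op 6: append 1 -> log_len=6

Answer: 2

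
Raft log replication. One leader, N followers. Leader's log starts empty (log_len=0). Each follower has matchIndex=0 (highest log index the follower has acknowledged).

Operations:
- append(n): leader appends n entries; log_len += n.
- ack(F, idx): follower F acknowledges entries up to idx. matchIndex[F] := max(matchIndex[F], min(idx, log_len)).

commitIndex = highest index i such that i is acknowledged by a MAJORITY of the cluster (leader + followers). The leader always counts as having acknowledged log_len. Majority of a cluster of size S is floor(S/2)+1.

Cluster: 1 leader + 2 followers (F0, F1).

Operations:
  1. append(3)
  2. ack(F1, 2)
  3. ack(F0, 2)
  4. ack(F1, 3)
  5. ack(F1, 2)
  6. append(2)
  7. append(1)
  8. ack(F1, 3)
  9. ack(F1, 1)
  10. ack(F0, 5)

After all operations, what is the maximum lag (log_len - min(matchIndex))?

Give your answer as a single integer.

Answer: 3

Derivation:
Op 1: append 3 -> log_len=3
Op 2: F1 acks idx 2 -> match: F0=0 F1=2; commitIndex=2
Op 3: F0 acks idx 2 -> match: F0=2 F1=2; commitIndex=2
Op 4: F1 acks idx 3 -> match: F0=2 F1=3; commitIndex=3
Op 5: F1 acks idx 2 -> match: F0=2 F1=3; commitIndex=3
Op 6: append 2 -> log_len=5
Op 7: append 1 -> log_len=6
Op 8: F1 acks idx 3 -> match: F0=2 F1=3; commitIndex=3
Op 9: F1 acks idx 1 -> match: F0=2 F1=3; commitIndex=3
Op 10: F0 acks idx 5 -> match: F0=5 F1=3; commitIndex=5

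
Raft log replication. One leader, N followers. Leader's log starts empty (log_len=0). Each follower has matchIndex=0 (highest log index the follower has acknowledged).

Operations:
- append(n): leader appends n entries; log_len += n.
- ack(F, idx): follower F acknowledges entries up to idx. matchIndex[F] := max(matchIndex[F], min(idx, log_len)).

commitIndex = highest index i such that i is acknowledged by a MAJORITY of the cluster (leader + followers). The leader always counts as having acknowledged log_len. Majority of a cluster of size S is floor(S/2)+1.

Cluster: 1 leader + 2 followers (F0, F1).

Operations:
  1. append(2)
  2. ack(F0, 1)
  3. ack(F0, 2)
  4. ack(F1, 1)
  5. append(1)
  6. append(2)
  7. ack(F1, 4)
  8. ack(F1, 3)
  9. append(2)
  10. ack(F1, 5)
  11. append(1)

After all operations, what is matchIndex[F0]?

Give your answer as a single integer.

Op 1: append 2 -> log_len=2
Op 2: F0 acks idx 1 -> match: F0=1 F1=0; commitIndex=1
Op 3: F0 acks idx 2 -> match: F0=2 F1=0; commitIndex=2
Op 4: F1 acks idx 1 -> match: F0=2 F1=1; commitIndex=2
Op 5: append 1 -> log_len=3
Op 6: append 2 -> log_len=5
Op 7: F1 acks idx 4 -> match: F0=2 F1=4; commitIndex=4
Op 8: F1 acks idx 3 -> match: F0=2 F1=4; commitIndex=4
Op 9: append 2 -> log_len=7
Op 10: F1 acks idx 5 -> match: F0=2 F1=5; commitIndex=5
Op 11: append 1 -> log_len=8

Answer: 2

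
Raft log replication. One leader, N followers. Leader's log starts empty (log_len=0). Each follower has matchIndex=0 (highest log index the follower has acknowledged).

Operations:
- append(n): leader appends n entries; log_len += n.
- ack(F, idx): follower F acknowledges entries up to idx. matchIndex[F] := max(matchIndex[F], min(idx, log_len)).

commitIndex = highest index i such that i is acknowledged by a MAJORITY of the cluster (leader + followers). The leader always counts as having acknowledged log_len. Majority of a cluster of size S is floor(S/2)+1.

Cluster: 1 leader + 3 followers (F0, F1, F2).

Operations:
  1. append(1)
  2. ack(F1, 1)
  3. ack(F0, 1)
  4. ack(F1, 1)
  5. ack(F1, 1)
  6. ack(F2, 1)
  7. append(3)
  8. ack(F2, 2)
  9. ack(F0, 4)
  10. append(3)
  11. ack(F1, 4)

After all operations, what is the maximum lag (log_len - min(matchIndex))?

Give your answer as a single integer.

Answer: 5

Derivation:
Op 1: append 1 -> log_len=1
Op 2: F1 acks idx 1 -> match: F0=0 F1=1 F2=0; commitIndex=0
Op 3: F0 acks idx 1 -> match: F0=1 F1=1 F2=0; commitIndex=1
Op 4: F1 acks idx 1 -> match: F0=1 F1=1 F2=0; commitIndex=1
Op 5: F1 acks idx 1 -> match: F0=1 F1=1 F2=0; commitIndex=1
Op 6: F2 acks idx 1 -> match: F0=1 F1=1 F2=1; commitIndex=1
Op 7: append 3 -> log_len=4
Op 8: F2 acks idx 2 -> match: F0=1 F1=1 F2=2; commitIndex=1
Op 9: F0 acks idx 4 -> match: F0=4 F1=1 F2=2; commitIndex=2
Op 10: append 3 -> log_len=7
Op 11: F1 acks idx 4 -> match: F0=4 F1=4 F2=2; commitIndex=4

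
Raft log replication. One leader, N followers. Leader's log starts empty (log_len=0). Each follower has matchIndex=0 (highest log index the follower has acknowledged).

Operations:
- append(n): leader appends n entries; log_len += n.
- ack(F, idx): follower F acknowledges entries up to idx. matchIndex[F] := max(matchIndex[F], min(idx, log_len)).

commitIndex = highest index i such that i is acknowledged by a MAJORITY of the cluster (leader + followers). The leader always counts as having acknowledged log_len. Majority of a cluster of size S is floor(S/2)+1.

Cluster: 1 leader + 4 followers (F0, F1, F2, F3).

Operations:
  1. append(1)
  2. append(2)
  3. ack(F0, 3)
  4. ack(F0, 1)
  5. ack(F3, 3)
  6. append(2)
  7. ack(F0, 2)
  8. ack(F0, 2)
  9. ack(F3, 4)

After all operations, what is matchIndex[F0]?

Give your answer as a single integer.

Answer: 3

Derivation:
Op 1: append 1 -> log_len=1
Op 2: append 2 -> log_len=3
Op 3: F0 acks idx 3 -> match: F0=3 F1=0 F2=0 F3=0; commitIndex=0
Op 4: F0 acks idx 1 -> match: F0=3 F1=0 F2=0 F3=0; commitIndex=0
Op 5: F3 acks idx 3 -> match: F0=3 F1=0 F2=0 F3=3; commitIndex=3
Op 6: append 2 -> log_len=5
Op 7: F0 acks idx 2 -> match: F0=3 F1=0 F2=0 F3=3; commitIndex=3
Op 8: F0 acks idx 2 -> match: F0=3 F1=0 F2=0 F3=3; commitIndex=3
Op 9: F3 acks idx 4 -> match: F0=3 F1=0 F2=0 F3=4; commitIndex=3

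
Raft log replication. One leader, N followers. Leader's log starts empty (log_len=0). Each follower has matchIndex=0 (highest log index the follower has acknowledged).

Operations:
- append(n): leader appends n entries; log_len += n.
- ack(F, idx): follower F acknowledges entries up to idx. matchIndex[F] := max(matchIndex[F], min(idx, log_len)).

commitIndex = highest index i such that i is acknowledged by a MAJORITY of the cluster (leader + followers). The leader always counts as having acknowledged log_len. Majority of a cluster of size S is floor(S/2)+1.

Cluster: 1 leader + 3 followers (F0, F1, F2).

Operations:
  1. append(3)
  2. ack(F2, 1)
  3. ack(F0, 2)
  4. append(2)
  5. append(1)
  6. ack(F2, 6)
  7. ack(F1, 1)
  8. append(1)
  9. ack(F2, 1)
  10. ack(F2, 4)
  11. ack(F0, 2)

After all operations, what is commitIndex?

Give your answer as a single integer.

Op 1: append 3 -> log_len=3
Op 2: F2 acks idx 1 -> match: F0=0 F1=0 F2=1; commitIndex=0
Op 3: F0 acks idx 2 -> match: F0=2 F1=0 F2=1; commitIndex=1
Op 4: append 2 -> log_len=5
Op 5: append 1 -> log_len=6
Op 6: F2 acks idx 6 -> match: F0=2 F1=0 F2=6; commitIndex=2
Op 7: F1 acks idx 1 -> match: F0=2 F1=1 F2=6; commitIndex=2
Op 8: append 1 -> log_len=7
Op 9: F2 acks idx 1 -> match: F0=2 F1=1 F2=6; commitIndex=2
Op 10: F2 acks idx 4 -> match: F0=2 F1=1 F2=6; commitIndex=2
Op 11: F0 acks idx 2 -> match: F0=2 F1=1 F2=6; commitIndex=2

Answer: 2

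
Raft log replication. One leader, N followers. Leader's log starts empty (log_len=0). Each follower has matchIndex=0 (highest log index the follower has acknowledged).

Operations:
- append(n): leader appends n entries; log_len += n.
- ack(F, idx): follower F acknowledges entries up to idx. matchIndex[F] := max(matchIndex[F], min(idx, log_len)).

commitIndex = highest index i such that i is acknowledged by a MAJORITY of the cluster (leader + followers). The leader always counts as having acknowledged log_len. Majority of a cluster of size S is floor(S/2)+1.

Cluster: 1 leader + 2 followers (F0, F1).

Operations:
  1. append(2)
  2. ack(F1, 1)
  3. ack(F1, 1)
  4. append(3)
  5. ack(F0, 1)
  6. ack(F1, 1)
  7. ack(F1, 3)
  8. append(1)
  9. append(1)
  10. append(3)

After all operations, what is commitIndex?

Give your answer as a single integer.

Op 1: append 2 -> log_len=2
Op 2: F1 acks idx 1 -> match: F0=0 F1=1; commitIndex=1
Op 3: F1 acks idx 1 -> match: F0=0 F1=1; commitIndex=1
Op 4: append 3 -> log_len=5
Op 5: F0 acks idx 1 -> match: F0=1 F1=1; commitIndex=1
Op 6: F1 acks idx 1 -> match: F0=1 F1=1; commitIndex=1
Op 7: F1 acks idx 3 -> match: F0=1 F1=3; commitIndex=3
Op 8: append 1 -> log_len=6
Op 9: append 1 -> log_len=7
Op 10: append 3 -> log_len=10

Answer: 3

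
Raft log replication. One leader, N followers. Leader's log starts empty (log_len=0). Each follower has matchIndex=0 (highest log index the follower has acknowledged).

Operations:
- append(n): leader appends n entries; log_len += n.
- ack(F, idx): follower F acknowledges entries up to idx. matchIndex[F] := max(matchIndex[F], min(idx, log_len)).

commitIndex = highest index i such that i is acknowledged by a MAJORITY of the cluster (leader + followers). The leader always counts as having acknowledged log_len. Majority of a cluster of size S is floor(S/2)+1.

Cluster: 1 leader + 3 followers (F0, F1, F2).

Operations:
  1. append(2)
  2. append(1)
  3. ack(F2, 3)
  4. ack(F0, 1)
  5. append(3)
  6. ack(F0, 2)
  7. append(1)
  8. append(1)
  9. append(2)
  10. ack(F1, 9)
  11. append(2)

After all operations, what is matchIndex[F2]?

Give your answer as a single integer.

Op 1: append 2 -> log_len=2
Op 2: append 1 -> log_len=3
Op 3: F2 acks idx 3 -> match: F0=0 F1=0 F2=3; commitIndex=0
Op 4: F0 acks idx 1 -> match: F0=1 F1=0 F2=3; commitIndex=1
Op 5: append 3 -> log_len=6
Op 6: F0 acks idx 2 -> match: F0=2 F1=0 F2=3; commitIndex=2
Op 7: append 1 -> log_len=7
Op 8: append 1 -> log_len=8
Op 9: append 2 -> log_len=10
Op 10: F1 acks idx 9 -> match: F0=2 F1=9 F2=3; commitIndex=3
Op 11: append 2 -> log_len=12

Answer: 3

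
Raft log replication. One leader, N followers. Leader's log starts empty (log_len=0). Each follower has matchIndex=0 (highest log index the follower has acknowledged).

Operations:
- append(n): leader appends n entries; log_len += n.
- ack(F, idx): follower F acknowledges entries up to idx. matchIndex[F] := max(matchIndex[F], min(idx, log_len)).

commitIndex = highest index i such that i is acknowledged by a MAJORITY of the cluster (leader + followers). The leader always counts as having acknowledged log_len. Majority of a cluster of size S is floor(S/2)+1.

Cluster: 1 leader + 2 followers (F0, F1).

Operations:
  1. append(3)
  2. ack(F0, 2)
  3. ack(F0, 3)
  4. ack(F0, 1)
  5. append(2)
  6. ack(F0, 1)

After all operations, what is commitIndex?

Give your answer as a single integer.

Op 1: append 3 -> log_len=3
Op 2: F0 acks idx 2 -> match: F0=2 F1=0; commitIndex=2
Op 3: F0 acks idx 3 -> match: F0=3 F1=0; commitIndex=3
Op 4: F0 acks idx 1 -> match: F0=3 F1=0; commitIndex=3
Op 5: append 2 -> log_len=5
Op 6: F0 acks idx 1 -> match: F0=3 F1=0; commitIndex=3

Answer: 3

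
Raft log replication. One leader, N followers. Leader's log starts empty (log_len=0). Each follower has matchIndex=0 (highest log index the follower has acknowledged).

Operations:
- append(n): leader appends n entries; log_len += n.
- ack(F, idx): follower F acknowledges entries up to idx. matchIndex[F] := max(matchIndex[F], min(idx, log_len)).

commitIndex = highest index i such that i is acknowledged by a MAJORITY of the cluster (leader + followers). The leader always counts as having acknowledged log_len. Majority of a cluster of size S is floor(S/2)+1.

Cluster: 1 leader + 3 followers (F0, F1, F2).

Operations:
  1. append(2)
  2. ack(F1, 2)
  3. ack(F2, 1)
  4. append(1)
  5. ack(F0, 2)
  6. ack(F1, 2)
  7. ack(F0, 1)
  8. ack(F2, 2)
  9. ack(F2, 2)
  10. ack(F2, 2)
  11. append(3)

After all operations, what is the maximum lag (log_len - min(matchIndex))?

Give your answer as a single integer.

Answer: 4

Derivation:
Op 1: append 2 -> log_len=2
Op 2: F1 acks idx 2 -> match: F0=0 F1=2 F2=0; commitIndex=0
Op 3: F2 acks idx 1 -> match: F0=0 F1=2 F2=1; commitIndex=1
Op 4: append 1 -> log_len=3
Op 5: F0 acks idx 2 -> match: F0=2 F1=2 F2=1; commitIndex=2
Op 6: F1 acks idx 2 -> match: F0=2 F1=2 F2=1; commitIndex=2
Op 7: F0 acks idx 1 -> match: F0=2 F1=2 F2=1; commitIndex=2
Op 8: F2 acks idx 2 -> match: F0=2 F1=2 F2=2; commitIndex=2
Op 9: F2 acks idx 2 -> match: F0=2 F1=2 F2=2; commitIndex=2
Op 10: F2 acks idx 2 -> match: F0=2 F1=2 F2=2; commitIndex=2
Op 11: append 3 -> log_len=6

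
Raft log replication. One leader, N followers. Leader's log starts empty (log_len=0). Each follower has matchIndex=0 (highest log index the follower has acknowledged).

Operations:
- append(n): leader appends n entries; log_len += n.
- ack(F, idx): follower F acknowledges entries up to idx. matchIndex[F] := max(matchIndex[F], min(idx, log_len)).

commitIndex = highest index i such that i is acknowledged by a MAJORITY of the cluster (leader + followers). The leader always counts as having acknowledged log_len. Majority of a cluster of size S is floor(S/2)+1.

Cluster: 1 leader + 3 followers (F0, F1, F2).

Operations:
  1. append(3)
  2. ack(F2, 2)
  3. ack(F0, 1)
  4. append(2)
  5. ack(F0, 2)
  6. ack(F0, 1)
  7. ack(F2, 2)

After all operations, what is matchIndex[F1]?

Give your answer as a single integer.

Answer: 0

Derivation:
Op 1: append 3 -> log_len=3
Op 2: F2 acks idx 2 -> match: F0=0 F1=0 F2=2; commitIndex=0
Op 3: F0 acks idx 1 -> match: F0=1 F1=0 F2=2; commitIndex=1
Op 4: append 2 -> log_len=5
Op 5: F0 acks idx 2 -> match: F0=2 F1=0 F2=2; commitIndex=2
Op 6: F0 acks idx 1 -> match: F0=2 F1=0 F2=2; commitIndex=2
Op 7: F2 acks idx 2 -> match: F0=2 F1=0 F2=2; commitIndex=2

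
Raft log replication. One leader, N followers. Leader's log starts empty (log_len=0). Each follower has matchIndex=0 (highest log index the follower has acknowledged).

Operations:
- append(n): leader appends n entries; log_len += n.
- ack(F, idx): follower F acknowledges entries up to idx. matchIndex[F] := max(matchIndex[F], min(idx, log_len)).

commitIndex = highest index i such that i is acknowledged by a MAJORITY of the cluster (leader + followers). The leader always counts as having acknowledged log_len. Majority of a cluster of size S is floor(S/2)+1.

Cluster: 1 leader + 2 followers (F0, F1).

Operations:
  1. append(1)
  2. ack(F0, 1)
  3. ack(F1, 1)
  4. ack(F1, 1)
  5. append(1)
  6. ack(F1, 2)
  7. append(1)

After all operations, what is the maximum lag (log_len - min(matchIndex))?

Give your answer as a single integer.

Op 1: append 1 -> log_len=1
Op 2: F0 acks idx 1 -> match: F0=1 F1=0; commitIndex=1
Op 3: F1 acks idx 1 -> match: F0=1 F1=1; commitIndex=1
Op 4: F1 acks idx 1 -> match: F0=1 F1=1; commitIndex=1
Op 5: append 1 -> log_len=2
Op 6: F1 acks idx 2 -> match: F0=1 F1=2; commitIndex=2
Op 7: append 1 -> log_len=3

Answer: 2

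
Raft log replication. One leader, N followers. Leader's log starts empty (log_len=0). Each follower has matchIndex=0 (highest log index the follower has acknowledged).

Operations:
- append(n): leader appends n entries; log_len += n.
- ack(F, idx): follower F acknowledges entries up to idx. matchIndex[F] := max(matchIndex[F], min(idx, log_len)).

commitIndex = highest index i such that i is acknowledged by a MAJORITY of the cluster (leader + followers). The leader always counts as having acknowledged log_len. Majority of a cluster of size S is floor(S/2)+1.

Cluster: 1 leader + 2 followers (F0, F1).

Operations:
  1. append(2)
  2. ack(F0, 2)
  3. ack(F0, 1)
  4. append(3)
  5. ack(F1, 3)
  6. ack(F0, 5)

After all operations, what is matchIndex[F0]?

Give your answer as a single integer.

Answer: 5

Derivation:
Op 1: append 2 -> log_len=2
Op 2: F0 acks idx 2 -> match: F0=2 F1=0; commitIndex=2
Op 3: F0 acks idx 1 -> match: F0=2 F1=0; commitIndex=2
Op 4: append 3 -> log_len=5
Op 5: F1 acks idx 3 -> match: F0=2 F1=3; commitIndex=3
Op 6: F0 acks idx 5 -> match: F0=5 F1=3; commitIndex=5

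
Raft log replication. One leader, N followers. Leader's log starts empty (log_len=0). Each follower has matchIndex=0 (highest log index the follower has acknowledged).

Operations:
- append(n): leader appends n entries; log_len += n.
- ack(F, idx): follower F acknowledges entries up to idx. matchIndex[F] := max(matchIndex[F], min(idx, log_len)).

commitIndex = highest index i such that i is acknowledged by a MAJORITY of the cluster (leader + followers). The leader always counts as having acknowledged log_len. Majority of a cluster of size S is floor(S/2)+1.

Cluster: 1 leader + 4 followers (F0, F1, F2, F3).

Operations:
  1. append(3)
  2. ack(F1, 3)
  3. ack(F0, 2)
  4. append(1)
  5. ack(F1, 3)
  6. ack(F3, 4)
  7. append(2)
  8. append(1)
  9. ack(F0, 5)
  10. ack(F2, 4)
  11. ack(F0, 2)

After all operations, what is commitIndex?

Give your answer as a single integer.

Op 1: append 3 -> log_len=3
Op 2: F1 acks idx 3 -> match: F0=0 F1=3 F2=0 F3=0; commitIndex=0
Op 3: F0 acks idx 2 -> match: F0=2 F1=3 F2=0 F3=0; commitIndex=2
Op 4: append 1 -> log_len=4
Op 5: F1 acks idx 3 -> match: F0=2 F1=3 F2=0 F3=0; commitIndex=2
Op 6: F3 acks idx 4 -> match: F0=2 F1=3 F2=0 F3=4; commitIndex=3
Op 7: append 2 -> log_len=6
Op 8: append 1 -> log_len=7
Op 9: F0 acks idx 5 -> match: F0=5 F1=3 F2=0 F3=4; commitIndex=4
Op 10: F2 acks idx 4 -> match: F0=5 F1=3 F2=4 F3=4; commitIndex=4
Op 11: F0 acks idx 2 -> match: F0=5 F1=3 F2=4 F3=4; commitIndex=4

Answer: 4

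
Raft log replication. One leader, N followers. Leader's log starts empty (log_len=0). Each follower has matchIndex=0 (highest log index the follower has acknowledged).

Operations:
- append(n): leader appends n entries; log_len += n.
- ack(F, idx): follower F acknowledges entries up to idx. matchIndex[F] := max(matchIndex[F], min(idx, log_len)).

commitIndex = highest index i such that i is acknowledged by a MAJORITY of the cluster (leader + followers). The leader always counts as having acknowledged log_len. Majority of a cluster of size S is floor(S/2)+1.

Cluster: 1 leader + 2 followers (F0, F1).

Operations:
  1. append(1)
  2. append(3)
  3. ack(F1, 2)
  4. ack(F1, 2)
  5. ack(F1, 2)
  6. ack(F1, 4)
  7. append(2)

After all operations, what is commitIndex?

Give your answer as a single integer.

Op 1: append 1 -> log_len=1
Op 2: append 3 -> log_len=4
Op 3: F1 acks idx 2 -> match: F0=0 F1=2; commitIndex=2
Op 4: F1 acks idx 2 -> match: F0=0 F1=2; commitIndex=2
Op 5: F1 acks idx 2 -> match: F0=0 F1=2; commitIndex=2
Op 6: F1 acks idx 4 -> match: F0=0 F1=4; commitIndex=4
Op 7: append 2 -> log_len=6

Answer: 4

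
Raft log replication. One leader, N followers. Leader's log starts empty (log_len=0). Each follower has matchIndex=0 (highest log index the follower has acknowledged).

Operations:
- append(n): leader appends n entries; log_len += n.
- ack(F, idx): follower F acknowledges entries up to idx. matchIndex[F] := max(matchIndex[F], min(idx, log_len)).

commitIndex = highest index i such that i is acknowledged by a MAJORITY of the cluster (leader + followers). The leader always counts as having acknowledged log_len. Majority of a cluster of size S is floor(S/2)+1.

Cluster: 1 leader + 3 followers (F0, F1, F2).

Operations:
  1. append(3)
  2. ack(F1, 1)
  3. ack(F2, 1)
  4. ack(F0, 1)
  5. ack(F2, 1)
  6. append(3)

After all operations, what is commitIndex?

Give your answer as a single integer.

Answer: 1

Derivation:
Op 1: append 3 -> log_len=3
Op 2: F1 acks idx 1 -> match: F0=0 F1=1 F2=0; commitIndex=0
Op 3: F2 acks idx 1 -> match: F0=0 F1=1 F2=1; commitIndex=1
Op 4: F0 acks idx 1 -> match: F0=1 F1=1 F2=1; commitIndex=1
Op 5: F2 acks idx 1 -> match: F0=1 F1=1 F2=1; commitIndex=1
Op 6: append 3 -> log_len=6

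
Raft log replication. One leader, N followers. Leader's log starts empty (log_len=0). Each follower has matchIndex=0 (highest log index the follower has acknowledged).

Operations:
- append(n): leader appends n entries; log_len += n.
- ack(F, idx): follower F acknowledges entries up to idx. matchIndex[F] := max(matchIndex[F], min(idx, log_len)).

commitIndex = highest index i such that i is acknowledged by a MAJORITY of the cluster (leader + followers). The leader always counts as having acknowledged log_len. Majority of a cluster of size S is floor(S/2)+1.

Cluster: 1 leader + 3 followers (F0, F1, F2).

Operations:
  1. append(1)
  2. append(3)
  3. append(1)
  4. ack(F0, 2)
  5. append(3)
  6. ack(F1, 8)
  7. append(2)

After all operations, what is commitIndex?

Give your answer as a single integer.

Answer: 2

Derivation:
Op 1: append 1 -> log_len=1
Op 2: append 3 -> log_len=4
Op 3: append 1 -> log_len=5
Op 4: F0 acks idx 2 -> match: F0=2 F1=0 F2=0; commitIndex=0
Op 5: append 3 -> log_len=8
Op 6: F1 acks idx 8 -> match: F0=2 F1=8 F2=0; commitIndex=2
Op 7: append 2 -> log_len=10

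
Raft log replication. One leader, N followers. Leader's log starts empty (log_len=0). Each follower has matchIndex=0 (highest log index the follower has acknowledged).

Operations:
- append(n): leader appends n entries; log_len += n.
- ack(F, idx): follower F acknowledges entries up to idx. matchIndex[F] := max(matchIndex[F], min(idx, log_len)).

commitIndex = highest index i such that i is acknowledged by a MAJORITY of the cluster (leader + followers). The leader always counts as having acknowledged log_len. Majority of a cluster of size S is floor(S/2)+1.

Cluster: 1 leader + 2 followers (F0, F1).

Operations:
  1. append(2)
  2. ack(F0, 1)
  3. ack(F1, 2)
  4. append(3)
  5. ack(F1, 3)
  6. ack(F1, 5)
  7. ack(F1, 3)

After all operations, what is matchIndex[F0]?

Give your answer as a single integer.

Answer: 1

Derivation:
Op 1: append 2 -> log_len=2
Op 2: F0 acks idx 1 -> match: F0=1 F1=0; commitIndex=1
Op 3: F1 acks idx 2 -> match: F0=1 F1=2; commitIndex=2
Op 4: append 3 -> log_len=5
Op 5: F1 acks idx 3 -> match: F0=1 F1=3; commitIndex=3
Op 6: F1 acks idx 5 -> match: F0=1 F1=5; commitIndex=5
Op 7: F1 acks idx 3 -> match: F0=1 F1=5; commitIndex=5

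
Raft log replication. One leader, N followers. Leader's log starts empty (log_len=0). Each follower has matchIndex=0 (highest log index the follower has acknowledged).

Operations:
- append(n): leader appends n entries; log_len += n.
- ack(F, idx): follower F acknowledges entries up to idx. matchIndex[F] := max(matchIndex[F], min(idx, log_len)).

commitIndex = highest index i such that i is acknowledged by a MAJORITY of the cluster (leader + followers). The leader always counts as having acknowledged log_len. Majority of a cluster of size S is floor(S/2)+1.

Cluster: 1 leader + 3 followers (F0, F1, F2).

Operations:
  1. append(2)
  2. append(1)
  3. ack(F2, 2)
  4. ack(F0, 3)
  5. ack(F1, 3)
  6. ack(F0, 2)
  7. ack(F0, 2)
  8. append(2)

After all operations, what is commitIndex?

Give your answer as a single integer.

Answer: 3

Derivation:
Op 1: append 2 -> log_len=2
Op 2: append 1 -> log_len=3
Op 3: F2 acks idx 2 -> match: F0=0 F1=0 F2=2; commitIndex=0
Op 4: F0 acks idx 3 -> match: F0=3 F1=0 F2=2; commitIndex=2
Op 5: F1 acks idx 3 -> match: F0=3 F1=3 F2=2; commitIndex=3
Op 6: F0 acks idx 2 -> match: F0=3 F1=3 F2=2; commitIndex=3
Op 7: F0 acks idx 2 -> match: F0=3 F1=3 F2=2; commitIndex=3
Op 8: append 2 -> log_len=5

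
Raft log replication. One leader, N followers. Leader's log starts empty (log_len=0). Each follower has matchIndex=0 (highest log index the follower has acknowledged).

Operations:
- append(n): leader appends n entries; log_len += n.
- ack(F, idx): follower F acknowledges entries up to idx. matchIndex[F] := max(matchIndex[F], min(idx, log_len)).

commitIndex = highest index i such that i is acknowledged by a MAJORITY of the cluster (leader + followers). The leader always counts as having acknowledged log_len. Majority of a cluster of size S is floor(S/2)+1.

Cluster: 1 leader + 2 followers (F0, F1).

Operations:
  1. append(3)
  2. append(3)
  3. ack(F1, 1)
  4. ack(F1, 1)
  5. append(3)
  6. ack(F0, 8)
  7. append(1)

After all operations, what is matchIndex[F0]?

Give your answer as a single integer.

Answer: 8

Derivation:
Op 1: append 3 -> log_len=3
Op 2: append 3 -> log_len=6
Op 3: F1 acks idx 1 -> match: F0=0 F1=1; commitIndex=1
Op 4: F1 acks idx 1 -> match: F0=0 F1=1; commitIndex=1
Op 5: append 3 -> log_len=9
Op 6: F0 acks idx 8 -> match: F0=8 F1=1; commitIndex=8
Op 7: append 1 -> log_len=10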